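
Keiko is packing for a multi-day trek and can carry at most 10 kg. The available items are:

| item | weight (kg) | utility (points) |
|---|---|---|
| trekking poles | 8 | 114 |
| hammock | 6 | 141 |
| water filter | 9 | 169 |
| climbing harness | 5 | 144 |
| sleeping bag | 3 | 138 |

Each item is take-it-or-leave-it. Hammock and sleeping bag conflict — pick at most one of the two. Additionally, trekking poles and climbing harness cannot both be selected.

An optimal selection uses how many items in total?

2

Optimal total is 282.
One optimal bundle: climbing harness + sleeping bag (8 kg).
Any selection reaching 282 contains exactly 2 items.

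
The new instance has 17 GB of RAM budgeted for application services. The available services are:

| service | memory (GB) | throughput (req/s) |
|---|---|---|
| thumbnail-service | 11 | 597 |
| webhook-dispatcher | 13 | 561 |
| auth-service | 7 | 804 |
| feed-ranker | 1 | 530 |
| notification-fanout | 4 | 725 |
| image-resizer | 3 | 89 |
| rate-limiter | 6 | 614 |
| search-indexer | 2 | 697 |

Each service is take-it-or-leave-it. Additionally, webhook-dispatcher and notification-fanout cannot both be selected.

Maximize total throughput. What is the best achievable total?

Best packing: auth-service + feed-ranker + notification-fanout + image-resizer + search-indexer — 17 GB, 2845 total.
That's the maximum — no feasible swap from here does better than 2845.

2845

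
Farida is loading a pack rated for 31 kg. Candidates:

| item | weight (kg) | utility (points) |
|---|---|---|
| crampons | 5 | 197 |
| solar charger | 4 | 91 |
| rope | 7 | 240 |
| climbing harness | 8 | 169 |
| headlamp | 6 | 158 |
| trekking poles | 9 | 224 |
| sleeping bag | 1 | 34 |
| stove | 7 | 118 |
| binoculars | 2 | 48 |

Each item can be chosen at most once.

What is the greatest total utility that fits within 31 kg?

910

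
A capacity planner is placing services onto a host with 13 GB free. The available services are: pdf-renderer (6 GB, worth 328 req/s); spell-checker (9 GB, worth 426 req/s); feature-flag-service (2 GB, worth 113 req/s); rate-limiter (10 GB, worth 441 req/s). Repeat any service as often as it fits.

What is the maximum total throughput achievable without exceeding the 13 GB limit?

678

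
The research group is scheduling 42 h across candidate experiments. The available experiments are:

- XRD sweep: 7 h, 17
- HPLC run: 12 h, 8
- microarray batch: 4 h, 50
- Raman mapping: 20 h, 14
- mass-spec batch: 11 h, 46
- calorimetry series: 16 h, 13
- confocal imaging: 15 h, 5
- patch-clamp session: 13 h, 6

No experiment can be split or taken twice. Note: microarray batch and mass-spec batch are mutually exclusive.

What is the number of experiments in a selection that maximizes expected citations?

4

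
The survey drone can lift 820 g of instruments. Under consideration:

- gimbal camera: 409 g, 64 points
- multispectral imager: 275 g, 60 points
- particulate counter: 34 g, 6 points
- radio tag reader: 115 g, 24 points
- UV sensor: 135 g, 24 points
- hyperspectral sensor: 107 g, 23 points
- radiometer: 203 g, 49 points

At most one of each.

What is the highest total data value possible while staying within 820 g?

163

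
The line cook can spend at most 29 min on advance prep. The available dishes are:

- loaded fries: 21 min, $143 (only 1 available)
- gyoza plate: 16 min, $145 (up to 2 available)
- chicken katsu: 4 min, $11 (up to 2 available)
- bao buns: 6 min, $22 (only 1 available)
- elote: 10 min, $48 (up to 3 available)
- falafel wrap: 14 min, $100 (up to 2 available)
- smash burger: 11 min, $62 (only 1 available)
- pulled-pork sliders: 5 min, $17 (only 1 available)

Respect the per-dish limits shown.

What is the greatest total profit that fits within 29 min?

207

By profit per min: gyoza plate 9.06, falafel wrap 7.14, loaded fries 6.81 lead.
Taking gyoza plate + smash burger: 27 min used, 207 in profit.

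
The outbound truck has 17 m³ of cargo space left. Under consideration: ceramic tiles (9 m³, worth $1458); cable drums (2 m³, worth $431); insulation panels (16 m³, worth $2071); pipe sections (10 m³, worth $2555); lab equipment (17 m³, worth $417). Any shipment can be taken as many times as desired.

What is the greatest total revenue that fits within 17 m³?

Best packing: 3×cable drums + pipe sections — 16 m³, 3848 total.
The spare 1 m³ is too small for any remaining shipment, and no exchange beats 3848.

3848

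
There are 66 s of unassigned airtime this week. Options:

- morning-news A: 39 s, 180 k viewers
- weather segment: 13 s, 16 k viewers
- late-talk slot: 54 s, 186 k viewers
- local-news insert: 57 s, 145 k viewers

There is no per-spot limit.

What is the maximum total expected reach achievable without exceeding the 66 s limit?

212

Taking morning-news A + 2×weather segment: 65 s used, 212 in expected reach.
No other feasible combination exceeds 212.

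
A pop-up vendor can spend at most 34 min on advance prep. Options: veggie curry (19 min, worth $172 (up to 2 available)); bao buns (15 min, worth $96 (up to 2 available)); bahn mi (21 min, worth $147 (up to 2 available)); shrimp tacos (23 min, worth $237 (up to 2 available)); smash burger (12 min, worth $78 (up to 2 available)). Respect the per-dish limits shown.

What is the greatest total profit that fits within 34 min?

268

Greedy by ratio would take shrimp tacos: 23 min used, total 237.
The 23 min tied up in shrimp tacos is better spent on veggie curry + bao buns — total rises to 268 (34 min).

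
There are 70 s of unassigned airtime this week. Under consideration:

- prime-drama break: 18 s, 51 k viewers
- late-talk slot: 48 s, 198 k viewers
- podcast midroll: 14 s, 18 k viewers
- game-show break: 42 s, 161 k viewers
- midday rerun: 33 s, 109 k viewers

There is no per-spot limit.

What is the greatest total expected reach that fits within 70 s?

Density check — late-talk slot 4.12, game-show break 3.83, midday rerun 3.30, prime-drama break 2.83 are the best per s.
Prime-drama break + late-talk slot uses 66 of the 70 s and totals 249.
That's the maximum — no swap from here does better than 249.

249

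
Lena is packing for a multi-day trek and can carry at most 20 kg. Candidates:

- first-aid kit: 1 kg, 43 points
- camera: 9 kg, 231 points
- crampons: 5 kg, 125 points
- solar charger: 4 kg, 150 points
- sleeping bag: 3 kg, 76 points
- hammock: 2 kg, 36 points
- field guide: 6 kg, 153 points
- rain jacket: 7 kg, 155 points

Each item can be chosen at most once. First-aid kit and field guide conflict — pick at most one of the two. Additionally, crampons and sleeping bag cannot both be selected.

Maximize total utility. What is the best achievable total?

549

Best packing: first-aid kit + camera + crampons + solar charger — 19 kg, 549 total.
Runner-up camera + crampons + solar charger + hammock tops out at 542.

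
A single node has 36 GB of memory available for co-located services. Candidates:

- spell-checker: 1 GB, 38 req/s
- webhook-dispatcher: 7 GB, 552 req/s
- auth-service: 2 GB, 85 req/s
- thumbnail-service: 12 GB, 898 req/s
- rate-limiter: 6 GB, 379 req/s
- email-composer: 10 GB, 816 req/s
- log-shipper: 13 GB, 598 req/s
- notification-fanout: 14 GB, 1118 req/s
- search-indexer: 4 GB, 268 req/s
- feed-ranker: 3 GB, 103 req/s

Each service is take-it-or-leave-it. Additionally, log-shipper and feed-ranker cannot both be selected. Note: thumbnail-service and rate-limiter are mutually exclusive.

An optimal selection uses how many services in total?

3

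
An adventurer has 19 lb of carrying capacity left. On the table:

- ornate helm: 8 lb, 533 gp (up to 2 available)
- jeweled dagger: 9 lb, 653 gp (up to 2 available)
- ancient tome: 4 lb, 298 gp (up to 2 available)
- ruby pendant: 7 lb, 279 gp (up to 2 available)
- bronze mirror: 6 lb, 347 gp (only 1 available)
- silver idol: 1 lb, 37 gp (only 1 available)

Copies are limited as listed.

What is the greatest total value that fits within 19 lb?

1343

Density check — ancient tome 74.50, jeweled dagger 72.56, ornate helm 66.62, bronze mirror 57.83 are the best per lb.
The ratio heuristic lands on jeweled dagger + 2×ancient tome + silver idol (1286) but leaves 1 lb idle.
Replace 2×ancient tome with jeweled dagger: the trade gains 57 net, giving 1343 at 19 lb.
Every other selection either busts 19 lb or exceeds an availability limit or fails to beat 1343.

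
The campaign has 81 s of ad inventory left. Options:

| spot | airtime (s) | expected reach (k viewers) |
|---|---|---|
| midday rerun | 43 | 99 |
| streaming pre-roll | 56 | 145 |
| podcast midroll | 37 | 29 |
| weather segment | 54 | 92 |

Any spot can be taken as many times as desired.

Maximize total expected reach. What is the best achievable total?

Best packing: streaming pre-roll — 56 s, 145 total.
Nothing else within 81 s beats 145.

145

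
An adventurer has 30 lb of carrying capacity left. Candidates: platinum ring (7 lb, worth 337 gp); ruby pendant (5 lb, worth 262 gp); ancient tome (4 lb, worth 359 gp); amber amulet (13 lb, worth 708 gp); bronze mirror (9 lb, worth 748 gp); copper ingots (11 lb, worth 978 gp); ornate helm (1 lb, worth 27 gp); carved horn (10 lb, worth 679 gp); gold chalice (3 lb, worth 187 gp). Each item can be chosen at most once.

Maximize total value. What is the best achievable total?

2405

Ranking by ratio (value/lb): ancient tome 89.75, copper ingots 88.91, bronze mirror 83.11.
The ratio heuristic lands on ancient tome + bronze mirror + copper ingots + ornate helm + gold chalice (2299) but leaves 2 lb idle.
Replace ancient tome and ornate helm and gold chalice with carved horn: the trade gains 106 net, giving 2405 at 30 lb.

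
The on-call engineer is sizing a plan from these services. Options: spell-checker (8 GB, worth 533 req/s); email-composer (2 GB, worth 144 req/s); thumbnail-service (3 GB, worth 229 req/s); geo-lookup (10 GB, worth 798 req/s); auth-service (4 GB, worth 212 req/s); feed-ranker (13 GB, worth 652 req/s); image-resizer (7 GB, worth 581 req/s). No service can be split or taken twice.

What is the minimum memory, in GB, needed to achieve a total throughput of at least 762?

10

Minimise GB subject to total throughput ≥ 762.
geo-lookup reaches 798 using 10 GB.
Below 10 GB the best achievable stays under 762.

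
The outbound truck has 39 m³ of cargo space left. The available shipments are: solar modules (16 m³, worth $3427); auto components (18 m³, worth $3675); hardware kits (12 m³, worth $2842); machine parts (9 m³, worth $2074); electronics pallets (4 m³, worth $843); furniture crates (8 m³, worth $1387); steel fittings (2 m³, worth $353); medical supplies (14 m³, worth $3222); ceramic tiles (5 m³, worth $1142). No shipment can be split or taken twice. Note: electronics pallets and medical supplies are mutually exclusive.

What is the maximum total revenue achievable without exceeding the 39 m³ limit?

By revenue per m³: hardware kits 236.83, machine parts 230.44, medical supplies 230.14 lead.
Solar modules + machine parts + medical supplies uses 39 of the 39 m³ and totals 8723.
Nothing else feasible within 39 m³ beats 8723.

8723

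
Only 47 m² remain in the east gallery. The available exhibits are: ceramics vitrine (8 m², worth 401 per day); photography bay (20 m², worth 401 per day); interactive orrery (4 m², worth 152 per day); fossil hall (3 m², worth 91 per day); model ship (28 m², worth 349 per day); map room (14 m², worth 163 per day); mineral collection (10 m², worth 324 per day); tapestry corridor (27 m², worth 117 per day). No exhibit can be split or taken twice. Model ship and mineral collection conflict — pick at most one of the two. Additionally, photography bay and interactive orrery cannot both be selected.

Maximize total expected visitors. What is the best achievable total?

1217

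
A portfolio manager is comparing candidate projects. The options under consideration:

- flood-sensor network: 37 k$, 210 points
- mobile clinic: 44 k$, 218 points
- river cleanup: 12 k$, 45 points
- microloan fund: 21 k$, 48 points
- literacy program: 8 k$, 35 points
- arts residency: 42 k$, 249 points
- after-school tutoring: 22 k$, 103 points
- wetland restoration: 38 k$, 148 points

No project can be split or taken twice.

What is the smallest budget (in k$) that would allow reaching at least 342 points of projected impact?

64

Need the lightest bundle worth ≥ 342.
arts residency + after-school tutoring reaches 352 using 64 k$.
Below 64 k$ the best achievable stays under 342.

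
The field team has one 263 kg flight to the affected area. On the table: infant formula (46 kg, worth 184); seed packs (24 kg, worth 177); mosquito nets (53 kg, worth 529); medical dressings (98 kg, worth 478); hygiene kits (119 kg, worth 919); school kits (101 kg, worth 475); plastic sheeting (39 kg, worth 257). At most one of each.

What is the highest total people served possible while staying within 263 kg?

1889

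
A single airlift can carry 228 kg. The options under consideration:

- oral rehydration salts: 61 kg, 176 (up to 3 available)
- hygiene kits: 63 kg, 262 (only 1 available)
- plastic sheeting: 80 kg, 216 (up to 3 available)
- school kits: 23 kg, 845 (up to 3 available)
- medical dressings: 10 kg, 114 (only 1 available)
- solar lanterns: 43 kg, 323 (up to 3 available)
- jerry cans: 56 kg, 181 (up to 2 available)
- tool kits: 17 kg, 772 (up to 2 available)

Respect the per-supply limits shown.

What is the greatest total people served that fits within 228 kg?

Best packing: 3×school kits + medical dressings + 2×solar lanterns + 2×tool kits — 199 kg, 4839 total.
Every other selection either busts 228 kg or exceeds an availability limit or fails to beat 4839.

4839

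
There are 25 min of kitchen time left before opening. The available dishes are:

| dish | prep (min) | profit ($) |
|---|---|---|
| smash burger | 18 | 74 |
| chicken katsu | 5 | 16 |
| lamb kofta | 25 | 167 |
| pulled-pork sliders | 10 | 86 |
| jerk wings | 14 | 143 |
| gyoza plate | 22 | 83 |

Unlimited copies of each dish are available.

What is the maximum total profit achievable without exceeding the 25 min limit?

229

Best packing: pulled-pork sliders + jerk wings — 24 min, 229 total.
The spare 1 min is too small for any remaining dish, and no exchange beats 229.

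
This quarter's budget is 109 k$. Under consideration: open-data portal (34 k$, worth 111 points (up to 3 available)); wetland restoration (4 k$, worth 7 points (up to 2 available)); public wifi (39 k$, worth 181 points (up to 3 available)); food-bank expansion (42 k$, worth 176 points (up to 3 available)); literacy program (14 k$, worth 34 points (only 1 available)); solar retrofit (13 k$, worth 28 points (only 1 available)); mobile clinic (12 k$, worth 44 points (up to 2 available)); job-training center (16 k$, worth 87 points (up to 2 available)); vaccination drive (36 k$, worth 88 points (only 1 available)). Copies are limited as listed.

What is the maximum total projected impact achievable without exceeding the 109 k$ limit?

493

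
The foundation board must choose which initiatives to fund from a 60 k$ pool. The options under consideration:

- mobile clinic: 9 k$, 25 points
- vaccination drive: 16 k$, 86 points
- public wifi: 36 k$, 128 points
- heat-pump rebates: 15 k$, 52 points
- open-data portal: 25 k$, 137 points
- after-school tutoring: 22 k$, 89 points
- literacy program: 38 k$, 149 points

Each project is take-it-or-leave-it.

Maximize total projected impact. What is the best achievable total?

Taking vaccination drive + heat-pump rebates + open-data portal: 56 k$ used, 275 in projected impact.

275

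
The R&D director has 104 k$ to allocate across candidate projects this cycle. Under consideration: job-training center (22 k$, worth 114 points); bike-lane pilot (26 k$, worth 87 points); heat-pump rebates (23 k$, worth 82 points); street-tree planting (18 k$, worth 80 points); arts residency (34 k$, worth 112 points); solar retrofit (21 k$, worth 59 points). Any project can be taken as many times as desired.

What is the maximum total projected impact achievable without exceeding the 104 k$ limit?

Greedy by ratio would take 4×job-training center: 88 k$ used, total 456.
Replace job-training center with 2×street-tree planting: the trade gains 46 net, giving 502 at 102 k$.
The spare 2 k$ is too small for any remaining project, and no exchange beats 502.

502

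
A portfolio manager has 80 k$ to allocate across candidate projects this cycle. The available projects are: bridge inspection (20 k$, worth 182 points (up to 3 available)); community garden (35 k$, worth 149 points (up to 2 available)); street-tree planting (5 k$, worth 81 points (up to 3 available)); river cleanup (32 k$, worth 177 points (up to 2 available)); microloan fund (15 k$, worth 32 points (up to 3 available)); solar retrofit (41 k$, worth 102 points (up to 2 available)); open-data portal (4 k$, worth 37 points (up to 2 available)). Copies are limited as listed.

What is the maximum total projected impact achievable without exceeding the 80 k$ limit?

By projected impact per k$: street-tree planting 16.20, open-data portal 9.25, bridge inspection 9.10 lead.
Filling by ratio: 2×bridge inspection + 3×street-tree planting + microloan fund + 2×open-data portal for 713, with 2 k$ left unused.
Dropping microloan fund and open-data portal frees 19 k$; slotting in bridge inspection (20 k$) lifts the total to 826 at 79 k$.
That's the maximum — no swap from here does better than 826.

826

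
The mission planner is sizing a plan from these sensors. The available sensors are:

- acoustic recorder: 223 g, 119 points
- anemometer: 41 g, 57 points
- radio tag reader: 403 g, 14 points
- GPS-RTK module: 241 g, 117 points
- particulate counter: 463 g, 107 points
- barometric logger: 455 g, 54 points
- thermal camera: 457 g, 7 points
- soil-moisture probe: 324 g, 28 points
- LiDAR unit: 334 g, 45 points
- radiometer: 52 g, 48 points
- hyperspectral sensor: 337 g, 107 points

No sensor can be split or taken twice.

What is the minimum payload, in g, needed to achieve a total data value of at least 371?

Look for the lowest-payload combination reaching 371.
acoustic recorder + anemometer + GPS-RTK module + hyperspectral sensor: 400 data value at 842 g.
No combination under 842 g hits 371.

842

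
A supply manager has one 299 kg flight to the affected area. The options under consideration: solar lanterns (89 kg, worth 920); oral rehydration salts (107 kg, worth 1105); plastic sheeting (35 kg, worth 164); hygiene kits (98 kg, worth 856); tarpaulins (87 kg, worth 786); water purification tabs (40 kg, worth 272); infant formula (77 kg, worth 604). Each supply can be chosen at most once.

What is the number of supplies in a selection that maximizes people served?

3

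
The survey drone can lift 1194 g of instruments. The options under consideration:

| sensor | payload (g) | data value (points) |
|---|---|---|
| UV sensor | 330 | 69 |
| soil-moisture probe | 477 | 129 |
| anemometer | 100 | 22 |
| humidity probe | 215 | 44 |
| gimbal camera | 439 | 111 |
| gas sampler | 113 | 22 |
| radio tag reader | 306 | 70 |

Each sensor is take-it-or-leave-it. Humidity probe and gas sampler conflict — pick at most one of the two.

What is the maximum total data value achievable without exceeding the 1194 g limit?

284

Taking soil-moisture probe + humidity probe + gimbal camera: 1131 g used, 284 in data value.
Soil-moisture probe + anemometer + gimbal camera + gas sampler matches that 284 at 1129 g; no feasible combination exceeds it.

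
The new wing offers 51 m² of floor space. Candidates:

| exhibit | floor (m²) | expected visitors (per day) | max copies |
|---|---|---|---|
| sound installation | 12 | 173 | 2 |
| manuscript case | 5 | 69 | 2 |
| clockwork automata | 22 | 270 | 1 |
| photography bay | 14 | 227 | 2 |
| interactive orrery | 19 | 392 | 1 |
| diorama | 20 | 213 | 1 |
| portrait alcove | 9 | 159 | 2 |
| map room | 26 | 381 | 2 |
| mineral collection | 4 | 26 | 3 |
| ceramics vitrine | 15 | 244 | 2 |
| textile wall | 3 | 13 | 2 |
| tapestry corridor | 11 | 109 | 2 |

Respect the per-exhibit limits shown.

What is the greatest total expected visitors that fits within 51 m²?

937

The ratio ordering already packs tightly: photography bay + interactive orrery + 2×portrait alcove, 51 m², 937.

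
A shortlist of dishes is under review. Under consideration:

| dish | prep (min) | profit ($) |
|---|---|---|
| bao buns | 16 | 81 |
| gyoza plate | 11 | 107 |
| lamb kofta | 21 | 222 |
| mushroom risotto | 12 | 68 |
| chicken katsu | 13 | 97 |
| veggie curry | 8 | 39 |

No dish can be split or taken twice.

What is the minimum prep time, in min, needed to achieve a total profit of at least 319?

32

Need the lightest bundle worth ≥ 319.
gyoza plate + lamb kofta: 329 profit at 32 min.
Any bundle with less than 32 min falls short of 319.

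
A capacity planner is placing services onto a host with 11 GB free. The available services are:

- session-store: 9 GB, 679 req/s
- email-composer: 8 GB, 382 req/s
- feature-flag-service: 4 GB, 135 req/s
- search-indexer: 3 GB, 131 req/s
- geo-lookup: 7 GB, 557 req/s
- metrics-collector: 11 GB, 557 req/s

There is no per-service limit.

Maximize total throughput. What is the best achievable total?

692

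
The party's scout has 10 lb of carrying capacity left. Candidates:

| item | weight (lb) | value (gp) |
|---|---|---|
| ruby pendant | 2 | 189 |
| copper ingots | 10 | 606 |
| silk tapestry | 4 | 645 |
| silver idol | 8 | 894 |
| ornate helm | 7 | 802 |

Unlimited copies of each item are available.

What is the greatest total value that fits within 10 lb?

1479

By value per lb: silk tapestry 161.25, ornate helm 114.57, silver idol 111.75 lead.
Taking ruby pendant + 2×silk tapestry: 10 lb used, 1479 in value.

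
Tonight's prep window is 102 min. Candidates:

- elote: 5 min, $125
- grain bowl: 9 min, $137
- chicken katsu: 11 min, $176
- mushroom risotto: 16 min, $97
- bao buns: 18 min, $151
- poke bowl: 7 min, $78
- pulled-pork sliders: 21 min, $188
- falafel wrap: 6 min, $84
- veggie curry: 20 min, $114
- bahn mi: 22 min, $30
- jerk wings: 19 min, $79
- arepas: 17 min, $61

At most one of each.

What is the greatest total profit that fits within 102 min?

Filling by ratio: elote + grain bowl + chicken katsu + mushroom risotto + bao buns + poke bowl + pulled-pork sliders + falafel wrap for 1036, with 9 min left unused.
Dropping mushroom risotto frees 16 min; slotting in veggie curry (20 min) lifts the total to 1053 at 97 min.
Next best is elote + grain bowl + chicken katsu + mushroom risotto + bao buns + poke bowl + pulled-pork sliders + falafel wrap at 1036 (93 min) — short by 17.

1053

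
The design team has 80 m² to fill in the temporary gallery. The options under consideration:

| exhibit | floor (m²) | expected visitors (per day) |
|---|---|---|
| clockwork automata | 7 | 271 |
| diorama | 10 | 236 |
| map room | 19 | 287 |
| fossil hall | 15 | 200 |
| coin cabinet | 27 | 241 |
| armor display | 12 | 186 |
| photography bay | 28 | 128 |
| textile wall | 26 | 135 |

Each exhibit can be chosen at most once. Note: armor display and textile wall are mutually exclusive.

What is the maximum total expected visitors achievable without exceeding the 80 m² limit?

1235

Filling by ratio: clockwork automata + diorama + map room + fossil hall + armor display for 1180, with 17 m² left unused.
Replace armor display with coin cabinet: the trade gains 55 net, giving 1235 at 78 m².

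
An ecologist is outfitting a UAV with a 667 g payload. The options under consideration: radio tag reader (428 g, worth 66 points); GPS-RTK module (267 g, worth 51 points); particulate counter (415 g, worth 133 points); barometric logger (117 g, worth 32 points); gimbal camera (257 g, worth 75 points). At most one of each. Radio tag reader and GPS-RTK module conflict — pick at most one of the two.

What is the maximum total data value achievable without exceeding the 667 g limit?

165

Density check — particulate counter 0.32, gimbal camera 0.29, barometric logger 0.27, GPS-RTK module 0.19 are the best per g.
Particulate counter + barometric logger uses 532 of the 667 g and totals 165.
The closest alternative, GPS-RTK module + barometric logger + gimbal camera, reaches only 158.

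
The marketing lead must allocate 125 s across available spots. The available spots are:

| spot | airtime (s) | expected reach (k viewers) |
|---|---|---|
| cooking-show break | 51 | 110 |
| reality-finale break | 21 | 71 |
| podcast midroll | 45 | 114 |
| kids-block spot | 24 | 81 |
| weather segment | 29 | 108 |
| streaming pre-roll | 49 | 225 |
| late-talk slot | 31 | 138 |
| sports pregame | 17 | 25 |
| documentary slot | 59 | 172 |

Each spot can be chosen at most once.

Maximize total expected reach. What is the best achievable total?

Filling by ratio: weather segment + streaming pre-roll + late-talk slot for 471, with 16 s left unused.
Dropping weather segment frees 29 s; slotting in reality-finale break + kids-block spot (45 s) lifts the total to 515 at 125 s.
An exhaustive check of the 512 subsets confirms 515.

515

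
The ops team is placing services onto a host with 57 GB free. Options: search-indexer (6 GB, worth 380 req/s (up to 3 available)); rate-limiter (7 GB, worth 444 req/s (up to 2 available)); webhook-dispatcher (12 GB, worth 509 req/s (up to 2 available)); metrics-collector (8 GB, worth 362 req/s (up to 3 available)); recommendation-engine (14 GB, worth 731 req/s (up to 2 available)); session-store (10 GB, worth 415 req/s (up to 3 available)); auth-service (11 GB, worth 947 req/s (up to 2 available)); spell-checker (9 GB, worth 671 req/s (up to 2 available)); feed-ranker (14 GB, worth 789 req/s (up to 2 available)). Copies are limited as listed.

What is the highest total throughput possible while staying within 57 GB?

Taking the top-ratio services first gives 2×rate-limiter + 2×auth-service + 2×spell-checker for 4124 (54 GB).
Dropping spell-checker frees 9 GB; slotting in 2×search-indexer (12 GB) lifts the total to 4213 at 57 GB.
Nothing else within 57 GB beats 4213.

4213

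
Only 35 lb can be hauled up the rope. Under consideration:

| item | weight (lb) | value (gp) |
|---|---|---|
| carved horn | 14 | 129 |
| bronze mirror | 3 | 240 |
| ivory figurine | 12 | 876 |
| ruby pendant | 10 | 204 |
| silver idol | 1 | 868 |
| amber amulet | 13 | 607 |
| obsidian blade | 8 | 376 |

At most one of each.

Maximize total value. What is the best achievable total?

2727

By value per lb: silver idol 868.00, bronze mirror 80.00, ivory figurine 73.00 lead.
A density-first pass picks bronze mirror + ivory figurine + ruby pendant + silver idol + obsidian blade — 2564 at 34 lb.
Replace bronze mirror and ruby pendant with amber amulet: the trade gains 163 net, giving 2727 at 34 lb.
An exhaustive check of the 128 subsets confirms 2727.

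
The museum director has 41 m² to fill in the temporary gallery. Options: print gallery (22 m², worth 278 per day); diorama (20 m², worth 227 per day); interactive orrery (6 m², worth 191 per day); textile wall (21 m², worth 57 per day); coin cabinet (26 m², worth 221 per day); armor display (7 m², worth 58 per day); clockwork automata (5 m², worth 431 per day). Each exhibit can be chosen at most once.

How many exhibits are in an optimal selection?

4

Best achievable expected visitors is 958.
print gallery + interactive orrery + armor display + clockwork automata hits 958 at 40 m².
Any selection reaching 958 contains exactly 4 exhibits.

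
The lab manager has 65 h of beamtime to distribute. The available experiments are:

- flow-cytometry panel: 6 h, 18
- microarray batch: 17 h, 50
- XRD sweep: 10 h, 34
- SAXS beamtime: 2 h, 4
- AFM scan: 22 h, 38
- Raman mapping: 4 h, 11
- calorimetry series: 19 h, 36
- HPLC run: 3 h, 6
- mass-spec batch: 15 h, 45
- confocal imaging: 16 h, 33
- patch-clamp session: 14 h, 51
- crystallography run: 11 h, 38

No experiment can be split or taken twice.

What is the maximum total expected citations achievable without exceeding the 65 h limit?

208

Ranking by ratio (expected citations/h): patch-clamp session 3.64, crystallography run 3.45, XRD sweep 3.40.
A density-first pass picks flow-cytometry panel + XRD sweep + SAXS beamtime + Raman mapping + HPLC run + mass-spec batch + patch-clamp session + crystallography run — 207 at 65 h.
Replace SAXS beamtime and mass-spec batch with microarray batch: the trade gains 1 net, giving 208 at 65 h.
No other feasible combination exceeds 208.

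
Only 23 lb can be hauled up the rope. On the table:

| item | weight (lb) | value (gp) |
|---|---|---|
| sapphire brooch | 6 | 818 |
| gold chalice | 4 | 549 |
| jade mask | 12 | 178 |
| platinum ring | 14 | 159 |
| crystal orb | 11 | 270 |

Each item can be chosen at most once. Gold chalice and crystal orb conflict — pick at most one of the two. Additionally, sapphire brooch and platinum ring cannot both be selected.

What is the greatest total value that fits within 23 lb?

1545

Sapphire brooch + gold chalice + jade mask uses 22 of the 23 lb and totals 1545.
Nothing else feasible within 23 lb beats 1545.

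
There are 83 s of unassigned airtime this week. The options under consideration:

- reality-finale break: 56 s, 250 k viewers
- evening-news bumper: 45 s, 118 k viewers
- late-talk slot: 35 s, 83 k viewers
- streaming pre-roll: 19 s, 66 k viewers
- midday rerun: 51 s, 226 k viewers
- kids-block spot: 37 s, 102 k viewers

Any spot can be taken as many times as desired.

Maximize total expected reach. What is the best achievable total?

Best packing: reality-finale break + streaming pre-roll — 75 s, 316 total.

316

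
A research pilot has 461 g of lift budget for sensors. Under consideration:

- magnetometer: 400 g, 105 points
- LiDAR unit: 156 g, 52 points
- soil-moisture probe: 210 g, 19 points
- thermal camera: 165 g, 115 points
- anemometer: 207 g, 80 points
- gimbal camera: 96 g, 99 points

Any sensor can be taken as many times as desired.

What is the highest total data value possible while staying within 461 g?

412

Taking the top-ratio sensors first gives 4×gimbal camera for 396 (384 g).
The 96 g tied up in gimbal camera is better spent on thermal camera — total rises to 412 (453 g).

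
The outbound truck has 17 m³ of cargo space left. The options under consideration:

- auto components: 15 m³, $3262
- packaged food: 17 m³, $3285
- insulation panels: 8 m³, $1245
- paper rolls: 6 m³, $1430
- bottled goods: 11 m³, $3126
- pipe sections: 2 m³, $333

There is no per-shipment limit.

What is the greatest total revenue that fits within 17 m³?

Taking paper rolls + bottled goods: 17 m³ used, 4556 in revenue.
Nothing else within 17 m³ beats 4556.

4556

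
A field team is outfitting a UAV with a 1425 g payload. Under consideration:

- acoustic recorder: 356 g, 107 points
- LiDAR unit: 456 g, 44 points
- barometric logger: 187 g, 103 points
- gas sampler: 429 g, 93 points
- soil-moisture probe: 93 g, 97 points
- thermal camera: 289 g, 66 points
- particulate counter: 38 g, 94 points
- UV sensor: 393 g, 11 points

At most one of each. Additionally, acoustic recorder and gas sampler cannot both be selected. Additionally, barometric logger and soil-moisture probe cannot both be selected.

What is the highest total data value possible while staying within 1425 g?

414

Ranking by ratio (data value/g): particulate counter 2.47, soil-moisture probe 1.04, barometric logger 0.55.
Acoustic recorder + LiDAR unit + barometric logger + thermal camera + particulate counter uses 1326 of the 1425 g and totals 414.
That's the maximum — no feasible swap from here does better than 414.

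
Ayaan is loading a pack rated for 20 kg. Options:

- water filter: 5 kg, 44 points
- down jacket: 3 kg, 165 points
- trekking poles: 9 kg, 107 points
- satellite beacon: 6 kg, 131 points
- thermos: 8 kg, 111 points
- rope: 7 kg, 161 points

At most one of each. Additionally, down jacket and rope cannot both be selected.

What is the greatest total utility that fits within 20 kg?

407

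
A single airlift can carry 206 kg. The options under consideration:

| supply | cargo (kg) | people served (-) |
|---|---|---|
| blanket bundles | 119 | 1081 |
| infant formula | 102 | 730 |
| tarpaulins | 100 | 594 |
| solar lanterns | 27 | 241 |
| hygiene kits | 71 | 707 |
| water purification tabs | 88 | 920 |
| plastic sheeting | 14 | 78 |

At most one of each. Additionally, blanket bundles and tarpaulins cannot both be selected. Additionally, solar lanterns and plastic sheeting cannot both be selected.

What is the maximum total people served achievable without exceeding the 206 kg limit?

1868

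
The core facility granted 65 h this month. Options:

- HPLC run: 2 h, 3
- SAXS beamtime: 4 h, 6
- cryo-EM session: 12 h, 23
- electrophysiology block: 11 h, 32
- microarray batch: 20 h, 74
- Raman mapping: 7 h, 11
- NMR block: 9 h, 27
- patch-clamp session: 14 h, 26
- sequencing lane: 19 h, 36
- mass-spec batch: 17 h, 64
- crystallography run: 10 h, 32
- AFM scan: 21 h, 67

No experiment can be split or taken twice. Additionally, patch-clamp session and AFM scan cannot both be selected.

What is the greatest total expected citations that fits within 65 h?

216

A density-first pass picks HPLC run + microarray batch + Raman mapping + NMR block + mass-spec batch + crystallography run — 211 at 65 h.
Dropping HPLC run and NMR block and crystallography run frees 21 h; slotting in AFM scan (21 h) lifts the total to 216 at 65 h.
The closest alternative, HPLC run + SAXS beamtime + microarray batch + mass-spec batch + AFM scan, reaches only 214.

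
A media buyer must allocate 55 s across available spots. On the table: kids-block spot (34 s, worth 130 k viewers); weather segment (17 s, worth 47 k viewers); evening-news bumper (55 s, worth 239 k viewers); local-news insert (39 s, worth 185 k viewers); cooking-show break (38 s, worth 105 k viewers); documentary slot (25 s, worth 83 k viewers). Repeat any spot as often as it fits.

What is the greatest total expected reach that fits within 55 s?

Filling by ratio: local-news insert for 185, with 16 s left unused.
The 39 s tied up in local-news insert is better spent on evening-news bumper — total rises to 239 (55 s).

239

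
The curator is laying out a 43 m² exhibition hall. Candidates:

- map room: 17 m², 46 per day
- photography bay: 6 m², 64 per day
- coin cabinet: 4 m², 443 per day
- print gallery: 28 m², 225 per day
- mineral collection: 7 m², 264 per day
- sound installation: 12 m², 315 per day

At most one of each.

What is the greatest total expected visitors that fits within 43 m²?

Photography bay + coin cabinet + mineral collection + sound installation uses 29 of the 43 m² and totals 1086.
An exhaustive check of the 64 subsets confirms 1086.

1086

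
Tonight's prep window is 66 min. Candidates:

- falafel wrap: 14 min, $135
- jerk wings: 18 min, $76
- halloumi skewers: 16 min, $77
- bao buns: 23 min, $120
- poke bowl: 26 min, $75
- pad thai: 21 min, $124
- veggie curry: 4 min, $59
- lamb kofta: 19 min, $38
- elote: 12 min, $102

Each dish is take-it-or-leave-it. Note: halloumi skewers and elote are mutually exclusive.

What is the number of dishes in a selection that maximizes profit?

Optimal total is 438.
One optimal bundle: falafel wrap + bao buns + pad thai + veggie curry (62 min).
Any selection reaching 438 contains exactly 4 dishes.

4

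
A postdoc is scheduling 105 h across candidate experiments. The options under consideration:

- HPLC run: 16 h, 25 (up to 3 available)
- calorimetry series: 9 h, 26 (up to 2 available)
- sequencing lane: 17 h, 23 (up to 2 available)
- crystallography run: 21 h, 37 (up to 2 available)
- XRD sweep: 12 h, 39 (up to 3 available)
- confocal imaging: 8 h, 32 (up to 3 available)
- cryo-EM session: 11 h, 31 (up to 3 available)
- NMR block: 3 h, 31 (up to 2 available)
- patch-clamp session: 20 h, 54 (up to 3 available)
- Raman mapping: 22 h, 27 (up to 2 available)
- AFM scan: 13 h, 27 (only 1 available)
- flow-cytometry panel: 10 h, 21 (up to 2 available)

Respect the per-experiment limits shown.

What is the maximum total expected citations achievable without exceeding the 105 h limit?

381

A density-first pass picks 2×calorimetry series + 3×XRD sweep + 3×confocal imaging + cryo-EM session + 2×NMR block + flow-cytometry panel — 379 at 105 h.
The 21 h tied up in cryo-EM session and flow-cytometry panel is better spent on patch-clamp session — total rises to 381 (104 h).
Every other selection either busts 105 h or exceeds an availability limit or fails to beat 381.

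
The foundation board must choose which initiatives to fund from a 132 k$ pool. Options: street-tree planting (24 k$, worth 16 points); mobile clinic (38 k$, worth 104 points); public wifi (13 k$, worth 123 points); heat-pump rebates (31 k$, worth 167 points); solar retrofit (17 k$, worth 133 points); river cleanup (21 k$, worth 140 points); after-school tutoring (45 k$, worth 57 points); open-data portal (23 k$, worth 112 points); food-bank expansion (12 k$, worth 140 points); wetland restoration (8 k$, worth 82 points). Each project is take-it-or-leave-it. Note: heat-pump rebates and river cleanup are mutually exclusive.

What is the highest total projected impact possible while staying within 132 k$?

834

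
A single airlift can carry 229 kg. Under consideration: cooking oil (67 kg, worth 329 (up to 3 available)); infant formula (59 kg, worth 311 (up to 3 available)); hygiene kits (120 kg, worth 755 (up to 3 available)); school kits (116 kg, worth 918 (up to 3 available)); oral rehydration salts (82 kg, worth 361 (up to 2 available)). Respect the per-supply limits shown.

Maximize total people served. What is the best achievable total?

1279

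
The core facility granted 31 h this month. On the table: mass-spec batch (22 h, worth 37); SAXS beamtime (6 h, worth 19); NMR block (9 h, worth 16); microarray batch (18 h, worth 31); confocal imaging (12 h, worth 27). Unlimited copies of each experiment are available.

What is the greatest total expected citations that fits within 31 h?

5×SAXS beamtime uses 30 of the 31 h and totals 95.
The spare 1 h is too small for any remaining experiment, and no exchange beats 95.

95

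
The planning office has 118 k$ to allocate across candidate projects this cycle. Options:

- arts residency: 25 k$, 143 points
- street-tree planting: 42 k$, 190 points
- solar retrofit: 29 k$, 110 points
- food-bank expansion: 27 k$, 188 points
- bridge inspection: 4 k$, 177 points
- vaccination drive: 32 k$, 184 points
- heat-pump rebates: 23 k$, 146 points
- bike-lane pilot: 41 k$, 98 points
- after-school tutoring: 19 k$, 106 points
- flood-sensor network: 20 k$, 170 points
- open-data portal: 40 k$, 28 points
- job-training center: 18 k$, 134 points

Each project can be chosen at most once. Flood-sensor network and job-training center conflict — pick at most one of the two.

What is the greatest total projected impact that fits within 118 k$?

930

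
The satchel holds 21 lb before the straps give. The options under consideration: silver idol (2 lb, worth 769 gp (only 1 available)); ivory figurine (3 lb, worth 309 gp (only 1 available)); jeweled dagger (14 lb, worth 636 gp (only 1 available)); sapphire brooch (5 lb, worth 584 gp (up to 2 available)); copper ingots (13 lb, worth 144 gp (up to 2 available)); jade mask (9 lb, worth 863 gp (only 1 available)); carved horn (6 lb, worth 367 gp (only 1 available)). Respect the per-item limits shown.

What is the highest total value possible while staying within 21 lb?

Taking the top-ratio items first gives silver idol + ivory figurine + 2×sapphire brooch + carved horn for 2613 (21 lb).
Replace ivory figurine and carved horn with jade mask: the trade gains 187 net, giving 2800 at 21 lb.
That's the maximum — no swap from here does better than 2800.

2800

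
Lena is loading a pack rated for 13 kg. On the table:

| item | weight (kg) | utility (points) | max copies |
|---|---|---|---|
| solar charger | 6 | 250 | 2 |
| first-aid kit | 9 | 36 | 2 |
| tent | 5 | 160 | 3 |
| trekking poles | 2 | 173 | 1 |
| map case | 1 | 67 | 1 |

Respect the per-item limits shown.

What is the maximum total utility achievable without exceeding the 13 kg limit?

583

Taking the top-ratio items first gives solar charger + trekking poles + map case for 490 (9 kg).
Dropping map case frees 1 kg; slotting in tent (5 kg) lifts the total to 583 at 13 kg.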